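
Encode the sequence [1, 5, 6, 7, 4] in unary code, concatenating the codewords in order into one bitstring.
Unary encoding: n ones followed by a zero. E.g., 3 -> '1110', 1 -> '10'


Encode each number as n ones followed by a terminating 0:
  1 -> 10 (2 bits)
  5 -> 111110 (6 bits)
  6 -> 1111110 (7 bits)
  7 -> 11111110 (8 bits)
  4 -> 11110 (5 bits)
Total length = 2 + 6 + 7 + 8 + 5 = 28 bits.

Unary([1, 5, 6, 7, 4]) = 1011111011111101111111011110 (28 bits)


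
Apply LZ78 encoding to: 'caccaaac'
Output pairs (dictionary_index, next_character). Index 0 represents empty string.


LZ78 encoding steps:
Dictionary: {0: ''}
Step 1: w='' (idx 0), next='c' -> output (0, 'c'), add 'c' as idx 1
Step 2: w='' (idx 0), next='a' -> output (0, 'a'), add 'a' as idx 2
Step 3: w='c' (idx 1), next='c' -> output (1, 'c'), add 'cc' as idx 3
Step 4: w='a' (idx 2), next='a' -> output (2, 'a'), add 'aa' as idx 4
Step 5: w='a' (idx 2), next='c' -> output (2, 'c'), add 'ac' as idx 5


Encoded: [(0, 'c'), (0, 'a'), (1, 'c'), (2, 'a'), (2, 'c')]


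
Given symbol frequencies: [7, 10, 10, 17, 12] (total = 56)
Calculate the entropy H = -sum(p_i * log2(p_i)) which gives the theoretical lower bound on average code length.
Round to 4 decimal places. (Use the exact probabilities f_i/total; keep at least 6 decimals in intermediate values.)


Per-symbol terms -p_i * log2(p_i) with p_i = f_i/56:
  p = 7/56 = 0.125000: log2(p) = -3.000000, -p*log2(p) = 0.375000
  p = 10/56 = 0.178571: log2(p) = -2.485427, -p*log2(p) = 0.443826
  p = 10/56 = 0.178571: log2(p) = -2.485427, -p*log2(p) = 0.443826
  p = 17/56 = 0.303571: log2(p) = -1.719892, -p*log2(p) = 0.522110
  p = 12/56 = 0.214286: log2(p) = -2.222392, -p*log2(p) = 0.476227
H = 0.375000 + 0.443826 + 0.443826 + 0.522110 + 0.476227 = 2.260989

H = 2.261 bits/symbol


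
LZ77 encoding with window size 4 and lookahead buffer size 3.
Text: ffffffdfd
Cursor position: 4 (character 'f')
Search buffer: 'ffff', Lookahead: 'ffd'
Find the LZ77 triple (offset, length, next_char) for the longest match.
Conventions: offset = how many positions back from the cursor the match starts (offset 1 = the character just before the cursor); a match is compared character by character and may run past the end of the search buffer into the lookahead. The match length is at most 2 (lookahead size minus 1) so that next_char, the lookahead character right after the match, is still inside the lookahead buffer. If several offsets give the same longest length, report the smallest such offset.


Try each offset into the search buffer:
  offset=1 (pos 3, char 'f'): match length 2
  offset=2 (pos 2, char 'f'): match length 2
  offset=3 (pos 1, char 'f'): match length 2
  offset=4 (pos 0, char 'f'): match length 2
Longest match has length 2, found at offsets 1, 2, 3, 4; take the smallest, offset 1.
next_char = character at position 4 + 2 = 6 -> 'd'

Best match: offset=1, length=2 (matching 'ff' starting at position 3)
LZ77 triple: (1, 2, 'd')


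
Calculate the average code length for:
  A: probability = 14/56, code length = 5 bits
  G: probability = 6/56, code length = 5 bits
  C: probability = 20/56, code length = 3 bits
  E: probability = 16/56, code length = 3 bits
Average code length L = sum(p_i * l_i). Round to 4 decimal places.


Weighted contributions p_i * l_i:
  A: (14/56) * 5 = 70/56
  G: (6/56) * 5 = 30/56
  C: (20/56) * 3 = 60/56
  E: (16/56) * 3 = 48/56
Sum = (70 + 30 + 60 + 48)/56 = 208/56

L = 208/56 = 3.7143 bits/symbol


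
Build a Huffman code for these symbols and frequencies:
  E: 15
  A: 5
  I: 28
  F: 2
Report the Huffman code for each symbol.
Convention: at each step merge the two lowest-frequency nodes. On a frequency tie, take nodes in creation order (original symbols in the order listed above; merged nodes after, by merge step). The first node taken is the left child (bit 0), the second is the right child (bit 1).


Huffman tree construction:
Step 1: Merge F(2) + A(5) = 7
Step 2: Merge (F+A)(7) + E(15) = 22
Step 3: Merge ((F+A)+E)(22) + I(28) = 50
Read each symbol's code off the tree from the root (left child = 0, right child = 1).

Codes:
  E: 01 (length 2)
  A: 001 (length 3)
  I: 1 (length 1)
  F: 000 (length 3)
Average code length: 79/50 = 1.5800 bits/symbol


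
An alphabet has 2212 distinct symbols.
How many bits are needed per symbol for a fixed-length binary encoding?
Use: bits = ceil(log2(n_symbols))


log2(2212) = 11.1111
Bracket: 2^11 = 2048 < 2212 <= 2^12 = 4096
So ceil(log2(2212)) = 12

bits = ceil(log2(2212)) = ceil(11.1111) = 12 bits


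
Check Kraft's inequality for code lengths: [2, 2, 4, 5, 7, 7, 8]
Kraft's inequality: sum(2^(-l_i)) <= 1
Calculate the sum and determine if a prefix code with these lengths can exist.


Sum = 2^(-2) + 2^(-2) + 2^(-4) + 2^(-5) + 2^(-7) + 2^(-7) + 2^(-8)
    = 0.25 + 0.25 + 0.0625 + 0.03125 + 0.0078125 + 0.0078125 + 0.00390625
    = 157/256 = 0.61328125
Since 0.61328125 <= 1, Kraft's inequality IS satisfied.
A prefix code with these lengths CAN exist.

Kraft sum = 0.61328125. Satisfied.


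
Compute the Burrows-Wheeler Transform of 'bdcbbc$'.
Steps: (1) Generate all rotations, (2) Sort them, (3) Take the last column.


Rotations (sorted):
  0: $bdcbbc -> last char: c
  1: bbc$bdc -> last char: c
  2: bc$bdcb -> last char: b
  3: bdcbbc$ -> last char: $
  4: c$bdcbb -> last char: b
  5: cbbc$bd -> last char: d
  6: dcbbc$b -> last char: b


BWT = ccb$bdb


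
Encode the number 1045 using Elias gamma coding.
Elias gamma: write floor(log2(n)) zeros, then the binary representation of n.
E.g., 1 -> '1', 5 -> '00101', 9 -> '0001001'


num_bits = floor(log2(1045)) + 1 = 11
leading_zeros = num_bits - 1 = 10
binary(1045) = 10000010101

Elias gamma(1045) = '0000000000' + '10000010101' = 000000000010000010101 (21 bits)


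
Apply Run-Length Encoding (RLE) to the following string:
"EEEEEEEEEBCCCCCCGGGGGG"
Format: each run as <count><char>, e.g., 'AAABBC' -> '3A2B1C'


Scanning runs left to right:
  i=0: run of 'E' x 9 -> '9E'
  i=9: run of 'B' x 1 -> '1B'
  i=10: run of 'C' x 6 -> '6C'
  i=16: run of 'G' x 6 -> '6G'

RLE = 9E1B6C6G


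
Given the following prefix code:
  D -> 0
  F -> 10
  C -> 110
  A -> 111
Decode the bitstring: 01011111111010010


Decoding step by step:
Bits 0 -> D
Bits 10 -> F
Bits 111 -> A
Bits 111 -> A
Bits 110 -> C
Bits 10 -> F
Bits 0 -> D
Bits 10 -> F


Decoded message: DFAACFDF


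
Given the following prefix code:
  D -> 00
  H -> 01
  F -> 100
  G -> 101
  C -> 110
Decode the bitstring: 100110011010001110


Decoding step by step:
Bits 100 -> F
Bits 110 -> C
Bits 01 -> H
Bits 101 -> G
Bits 00 -> D
Bits 01 -> H
Bits 110 -> C


Decoded message: FCHGDHC


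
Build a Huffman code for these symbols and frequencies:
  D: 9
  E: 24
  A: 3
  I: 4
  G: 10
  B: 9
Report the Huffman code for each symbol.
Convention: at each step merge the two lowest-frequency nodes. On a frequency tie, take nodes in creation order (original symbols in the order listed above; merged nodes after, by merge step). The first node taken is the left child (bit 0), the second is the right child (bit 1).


Huffman tree construction:
Step 1: Merge A(3) + I(4) = 7
Step 2: Merge (A+I)(7) + D(9) = 16
Step 3: Merge B(9) + G(10) = 19
Step 4: Merge ((A+I)+D)(16) + (B+G)(19) = 35
Step 5: Merge E(24) + (((A+I)+D)+(B+G))(35) = 59
Read each symbol's code off the tree from the root (left child = 0, right child = 1).

Codes:
  D: 101 (length 3)
  E: 0 (length 1)
  A: 1000 (length 4)
  I: 1001 (length 4)
  G: 111 (length 3)
  B: 110 (length 3)
Average code length: 136/59 = 2.3051 bits/symbol


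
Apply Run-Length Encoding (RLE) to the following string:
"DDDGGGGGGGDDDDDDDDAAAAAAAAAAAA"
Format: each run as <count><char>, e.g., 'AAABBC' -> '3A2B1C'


Scanning runs left to right:
  i=0: run of 'D' x 3 -> '3D'
  i=3: run of 'G' x 7 -> '7G'
  i=10: run of 'D' x 8 -> '8D'
  i=18: run of 'A' x 12 -> '12A'

RLE = 3D7G8D12A


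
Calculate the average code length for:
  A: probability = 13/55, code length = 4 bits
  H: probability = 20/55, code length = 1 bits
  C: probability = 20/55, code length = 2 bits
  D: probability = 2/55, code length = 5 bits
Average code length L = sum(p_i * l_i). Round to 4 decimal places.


Weighted contributions p_i * l_i:
  A: (13/55) * 4 = 52/55
  H: (20/55) * 1 = 20/55
  C: (20/55) * 2 = 40/55
  D: (2/55) * 5 = 10/55
Sum = (52 + 20 + 40 + 10)/55 = 122/55

L = 122/55 = 2.2182 bits/symbol


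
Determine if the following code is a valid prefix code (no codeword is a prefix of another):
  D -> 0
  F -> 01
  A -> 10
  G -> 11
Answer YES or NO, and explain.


Checking each pair (does one codeword prefix another?):
  D='0' vs F='01': prefix -- VIOLATION

NO -- this is NOT a valid prefix code. D (0) is a prefix of F (01).


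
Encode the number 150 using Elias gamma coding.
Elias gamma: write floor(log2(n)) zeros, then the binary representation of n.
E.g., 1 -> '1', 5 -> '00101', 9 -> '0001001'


num_bits = floor(log2(150)) + 1 = 8
leading_zeros = num_bits - 1 = 7
binary(150) = 10010110

Elias gamma(150) = '0000000' + '10010110' = 000000010010110 (15 bits)


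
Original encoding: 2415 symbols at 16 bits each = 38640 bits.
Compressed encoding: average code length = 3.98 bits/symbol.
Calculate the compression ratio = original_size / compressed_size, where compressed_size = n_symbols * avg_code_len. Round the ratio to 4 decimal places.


original_size = n_symbols * orig_bits = 2415 * 16 = 38640 bits
compressed_size = n_symbols * avg_code_len = 2415 * 3.98 = 9611.7 bits
ratio = original_size / compressed_size = 38640 / 9611.7 = 4.0201

Compression ratio = 4.0201


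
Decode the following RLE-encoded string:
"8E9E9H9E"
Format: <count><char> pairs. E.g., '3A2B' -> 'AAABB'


Expanding each <count><char> pair:
  8E -> 'EEEEEEEE'
  9E -> 'EEEEEEEEE'
  9H -> 'HHHHHHHHH'
  9E -> 'EEEEEEEEE'

Decoded = EEEEEEEEEEEEEEEEEHHHHHHHHHEEEEEEEEE


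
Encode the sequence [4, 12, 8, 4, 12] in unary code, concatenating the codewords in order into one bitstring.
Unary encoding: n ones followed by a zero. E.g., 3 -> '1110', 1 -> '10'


Encode each number as n ones followed by a terminating 0:
  4 -> 11110 (5 bits)
  12 -> 1111111111110 (13 bits)
  8 -> 111111110 (9 bits)
  4 -> 11110 (5 bits)
  12 -> 1111111111110 (13 bits)
Total length = 5 + 13 + 9 + 5 + 13 = 45 bits.

Unary([4, 12, 8, 4, 12]) = 111101111111111110111111110111101111111111110 (45 bits)


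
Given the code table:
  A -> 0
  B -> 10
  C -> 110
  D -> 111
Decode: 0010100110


Decoding:
0 -> A
0 -> A
10 -> B
10 -> B
0 -> A
110 -> C


Result: AABBAC


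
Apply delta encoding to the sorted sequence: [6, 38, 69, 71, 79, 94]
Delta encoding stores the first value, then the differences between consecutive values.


First value: 6
Deltas:
  38 - 6 = 32
  69 - 38 = 31
  71 - 69 = 2
  79 - 71 = 8
  94 - 79 = 15


Delta encoded: [6, 32, 31, 2, 8, 15]


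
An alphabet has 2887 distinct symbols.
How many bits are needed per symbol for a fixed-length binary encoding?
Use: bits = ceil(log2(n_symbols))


log2(2887) = 11.4954
Bracket: 2^11 = 2048 < 2887 <= 2^12 = 4096
So ceil(log2(2887)) = 12

bits = ceil(log2(2887)) = ceil(11.4954) = 12 bits


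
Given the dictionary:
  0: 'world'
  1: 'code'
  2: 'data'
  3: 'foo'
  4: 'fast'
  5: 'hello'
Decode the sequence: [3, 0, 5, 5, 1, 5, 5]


Look up each index in the dictionary:
  3 -> 'foo'
  0 -> 'world'
  5 -> 'hello'
  5 -> 'hello'
  1 -> 'code'
  5 -> 'hello'
  5 -> 'hello'

Decoded: "foo world hello hello code hello hello"


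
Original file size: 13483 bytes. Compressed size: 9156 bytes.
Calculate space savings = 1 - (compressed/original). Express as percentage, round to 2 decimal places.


ratio = compressed/original = 9156/13483 = 0.679077
savings = 1 - ratio = 1 - 0.679077 = 0.320923
as a percentage: 0.320923 * 100 = 32.09%

Space savings = 1 - 9156/13483 = 32.09%


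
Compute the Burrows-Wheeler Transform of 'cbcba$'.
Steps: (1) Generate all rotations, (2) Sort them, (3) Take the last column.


Rotations (sorted):
  0: $cbcba -> last char: a
  1: a$cbcb -> last char: b
  2: ba$cbc -> last char: c
  3: bcba$c -> last char: c
  4: cba$cb -> last char: b
  5: cbcba$ -> last char: $


BWT = abccb$


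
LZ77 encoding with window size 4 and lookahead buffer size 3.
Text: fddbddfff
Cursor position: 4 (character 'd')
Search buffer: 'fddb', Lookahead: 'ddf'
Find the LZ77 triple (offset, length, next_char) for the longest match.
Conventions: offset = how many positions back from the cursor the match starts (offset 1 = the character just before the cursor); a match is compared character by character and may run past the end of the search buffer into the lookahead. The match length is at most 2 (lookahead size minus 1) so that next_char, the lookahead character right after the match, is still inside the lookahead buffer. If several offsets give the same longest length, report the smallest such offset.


Try each offset into the search buffer:
  offset=1 (pos 3, char 'b'): match length 0
  offset=2 (pos 2, char 'd'): match length 1
  offset=3 (pos 1, char 'd'): match length 2
  offset=4 (pos 0, char 'f'): match length 0
Longest match has length 2 at offset 3.
next_char = character at position 4 + 2 = 6 -> 'f'

Best match: offset=3, length=2 (matching 'dd' starting at position 1)
LZ77 triple: (3, 2, 'f')


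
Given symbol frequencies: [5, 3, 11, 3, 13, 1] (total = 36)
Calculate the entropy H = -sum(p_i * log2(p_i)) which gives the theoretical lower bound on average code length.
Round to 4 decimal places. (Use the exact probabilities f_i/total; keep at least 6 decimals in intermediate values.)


Per-symbol terms -p_i * log2(p_i) with p_i = f_i/36:
  p = 5/36 = 0.138889: log2(p) = -2.847997, -p*log2(p) = 0.395555
  p = 3/36 = 0.083333: log2(p) = -3.584963, -p*log2(p) = 0.298747
  p = 11/36 = 0.305556: log2(p) = -1.710493, -p*log2(p) = 0.522651
  p = 3/36 = 0.083333: log2(p) = -3.584963, -p*log2(p) = 0.298747
  p = 13/36 = 0.361111: log2(p) = -1.469485, -p*log2(p) = 0.530647
  p = 1/36 = 0.027778: log2(p) = -5.169925, -p*log2(p) = 0.143609
H = 0.395555 + 0.298747 + 0.522651 + 0.298747 + 0.530647 + 0.143609 = 2.189956

H = 2.19 bits/symbol


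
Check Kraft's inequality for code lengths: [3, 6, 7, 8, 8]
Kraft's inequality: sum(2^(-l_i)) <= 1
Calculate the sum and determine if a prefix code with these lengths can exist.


Sum = 2^(-3) + 2^(-6) + 2^(-7) + 2^(-8) + 2^(-8)
    = 0.125 + 0.015625 + 0.0078125 + 0.00390625 + 0.00390625
    = 40/256 = 0.15625
Since 0.15625 <= 1, Kraft's inequality IS satisfied.
A prefix code with these lengths CAN exist.

Kraft sum = 0.15625. Satisfied.


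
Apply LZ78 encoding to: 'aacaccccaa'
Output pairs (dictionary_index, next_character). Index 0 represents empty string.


LZ78 encoding steps:
Dictionary: {0: ''}
Step 1: w='' (idx 0), next='a' -> output (0, 'a'), add 'a' as idx 1
Step 2: w='a' (idx 1), next='c' -> output (1, 'c'), add 'ac' as idx 2
Step 3: w='ac' (idx 2), next='c' -> output (2, 'c'), add 'acc' as idx 3
Step 4: w='' (idx 0), next='c' -> output (0, 'c'), add 'c' as idx 4
Step 5: w='c' (idx 4), next='a' -> output (4, 'a'), add 'ca' as idx 5
Step 6: w='a' (idx 1), end of input -> output (1, '')


Encoded: [(0, 'a'), (1, 'c'), (2, 'c'), (0, 'c'), (4, 'a'), (1, '')]


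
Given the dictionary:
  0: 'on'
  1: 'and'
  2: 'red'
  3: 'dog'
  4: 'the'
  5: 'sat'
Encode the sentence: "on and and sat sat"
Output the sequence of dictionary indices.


Look up each word in the dictionary:
  'on' -> 0
  'and' -> 1
  'and' -> 1
  'sat' -> 5
  'sat' -> 5

Encoded: [0, 1, 1, 5, 5]


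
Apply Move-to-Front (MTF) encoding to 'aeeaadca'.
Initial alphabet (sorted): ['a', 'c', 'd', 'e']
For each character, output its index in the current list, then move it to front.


MTF encoding:
'a': index 0 in ['a', 'c', 'd', 'e'] -> ['a', 'c', 'd', 'e']
'e': index 3 in ['a', 'c', 'd', 'e'] -> ['e', 'a', 'c', 'd']
'e': index 0 in ['e', 'a', 'c', 'd'] -> ['e', 'a', 'c', 'd']
'a': index 1 in ['e', 'a', 'c', 'd'] -> ['a', 'e', 'c', 'd']
'a': index 0 in ['a', 'e', 'c', 'd'] -> ['a', 'e', 'c', 'd']
'd': index 3 in ['a', 'e', 'c', 'd'] -> ['d', 'a', 'e', 'c']
'c': index 3 in ['d', 'a', 'e', 'c'] -> ['c', 'd', 'a', 'e']
'a': index 2 in ['c', 'd', 'a', 'e'] -> ['a', 'c', 'd', 'e']


Output: [0, 3, 0, 1, 0, 3, 3, 2]


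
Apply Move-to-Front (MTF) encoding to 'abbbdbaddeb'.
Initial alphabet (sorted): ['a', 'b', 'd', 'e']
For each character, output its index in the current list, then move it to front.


MTF encoding:
'a': index 0 in ['a', 'b', 'd', 'e'] -> ['a', 'b', 'd', 'e']
'b': index 1 in ['a', 'b', 'd', 'e'] -> ['b', 'a', 'd', 'e']
'b': index 0 in ['b', 'a', 'd', 'e'] -> ['b', 'a', 'd', 'e']
'b': index 0 in ['b', 'a', 'd', 'e'] -> ['b', 'a', 'd', 'e']
'd': index 2 in ['b', 'a', 'd', 'e'] -> ['d', 'b', 'a', 'e']
'b': index 1 in ['d', 'b', 'a', 'e'] -> ['b', 'd', 'a', 'e']
'a': index 2 in ['b', 'd', 'a', 'e'] -> ['a', 'b', 'd', 'e']
'd': index 2 in ['a', 'b', 'd', 'e'] -> ['d', 'a', 'b', 'e']
'd': index 0 in ['d', 'a', 'b', 'e'] -> ['d', 'a', 'b', 'e']
'e': index 3 in ['d', 'a', 'b', 'e'] -> ['e', 'd', 'a', 'b']
'b': index 3 in ['e', 'd', 'a', 'b'] -> ['b', 'e', 'd', 'a']


Output: [0, 1, 0, 0, 2, 1, 2, 2, 0, 3, 3]


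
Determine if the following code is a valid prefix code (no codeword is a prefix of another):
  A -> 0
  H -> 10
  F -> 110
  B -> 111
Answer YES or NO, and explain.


Checking each pair (does one codeword prefix another?):
  A='0' vs H='10': no prefix
  A='0' vs F='110': no prefix
  A='0' vs B='111': no prefix
  H='10' vs A='0': no prefix
  H='10' vs F='110': no prefix
  H='10' vs B='111': no prefix
  F='110' vs A='0': no prefix
  F='110' vs H='10': no prefix
  F='110' vs B='111': no prefix
  B='111' vs A='0': no prefix
  B='111' vs H='10': no prefix
  B='111' vs F='110': no prefix
No violation found over all pairs.

YES -- this is a valid prefix code. No codeword is a prefix of any other codeword.


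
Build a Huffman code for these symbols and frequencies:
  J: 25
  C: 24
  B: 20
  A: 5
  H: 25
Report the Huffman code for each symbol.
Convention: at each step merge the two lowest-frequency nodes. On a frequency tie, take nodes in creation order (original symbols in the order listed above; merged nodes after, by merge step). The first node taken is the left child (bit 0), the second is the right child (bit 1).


Huffman tree construction:
Step 1: Merge A(5) + B(20) = 25
Step 2: Merge C(24) + J(25) = 49
Step 3: Merge H(25) + (A+B)(25) = 50
Step 4: Merge (C+J)(49) + (H+(A+B))(50) = 99
Read each symbol's code off the tree from the root (left child = 0, right child = 1).

Codes:
  J: 01 (length 2)
  C: 00 (length 2)
  B: 111 (length 3)
  A: 110 (length 3)
  H: 10 (length 2)
Average code length: 223/99 = 2.2525 bits/symbol


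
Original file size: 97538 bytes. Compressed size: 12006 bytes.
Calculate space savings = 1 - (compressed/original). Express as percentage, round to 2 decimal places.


ratio = compressed/original = 12006/97538 = 0.12309
savings = 1 - ratio = 1 - 0.12309 = 0.87691
as a percentage: 0.87691 * 100 = 87.69%

Space savings = 1 - 12006/97538 = 87.69%


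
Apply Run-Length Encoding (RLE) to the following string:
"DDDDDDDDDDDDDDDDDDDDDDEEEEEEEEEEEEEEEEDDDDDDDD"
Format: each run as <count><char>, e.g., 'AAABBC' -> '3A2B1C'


Scanning runs left to right:
  i=0: run of 'D' x 22 -> '22D'
  i=22: run of 'E' x 16 -> '16E'
  i=38: run of 'D' x 8 -> '8D'

RLE = 22D16E8D


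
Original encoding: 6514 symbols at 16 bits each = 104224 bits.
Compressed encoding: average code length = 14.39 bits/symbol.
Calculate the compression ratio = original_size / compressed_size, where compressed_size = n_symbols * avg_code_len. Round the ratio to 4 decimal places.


original_size = n_symbols * orig_bits = 6514 * 16 = 104224 bits
compressed_size = n_symbols * avg_code_len = 6514 * 14.39 = 93736.46 bits
ratio = original_size / compressed_size = 104224 / 93736.46 = 1.1119

Compression ratio = 1.1119


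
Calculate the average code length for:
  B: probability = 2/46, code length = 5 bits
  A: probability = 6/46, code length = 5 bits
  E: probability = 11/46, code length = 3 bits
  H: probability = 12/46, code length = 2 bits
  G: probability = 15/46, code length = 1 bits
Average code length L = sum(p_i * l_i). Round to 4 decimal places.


Weighted contributions p_i * l_i:
  B: (2/46) * 5 = 10/46
  A: (6/46) * 5 = 30/46
  E: (11/46) * 3 = 33/46
  H: (12/46) * 2 = 24/46
  G: (15/46) * 1 = 15/46
Sum = (10 + 30 + 33 + 24 + 15)/46 = 112/46

L = 112/46 = 2.4348 bits/symbol


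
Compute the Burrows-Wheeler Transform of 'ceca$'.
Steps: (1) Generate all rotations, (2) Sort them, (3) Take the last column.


Rotations (sorted):
  0: $ceca -> last char: a
  1: a$cec -> last char: c
  2: ca$ce -> last char: e
  3: ceca$ -> last char: $
  4: eca$c -> last char: c


BWT = ace$c


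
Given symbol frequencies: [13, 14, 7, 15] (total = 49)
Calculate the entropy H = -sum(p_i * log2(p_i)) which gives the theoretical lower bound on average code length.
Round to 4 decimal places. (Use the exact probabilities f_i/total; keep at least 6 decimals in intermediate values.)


Per-symbol terms -p_i * log2(p_i) with p_i = f_i/49:
  p = 13/49 = 0.265306: log2(p) = -1.914270, -p*log2(p) = 0.507868
  p = 14/49 = 0.285714: log2(p) = -1.807355, -p*log2(p) = 0.516387
  p = 7/49 = 0.142857: log2(p) = -2.807355, -p*log2(p) = 0.401051
  p = 15/49 = 0.306122: log2(p) = -1.707819, -p*log2(p) = 0.522802
H = 0.507868 + 0.516387 + 0.401051 + 0.522802 = 1.948108

H = 1.9481 bits/symbol


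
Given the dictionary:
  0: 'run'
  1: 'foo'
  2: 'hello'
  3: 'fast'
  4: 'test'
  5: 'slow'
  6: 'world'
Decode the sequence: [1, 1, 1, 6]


Look up each index in the dictionary:
  1 -> 'foo'
  1 -> 'foo'
  1 -> 'foo'
  6 -> 'world'

Decoded: "foo foo foo world"


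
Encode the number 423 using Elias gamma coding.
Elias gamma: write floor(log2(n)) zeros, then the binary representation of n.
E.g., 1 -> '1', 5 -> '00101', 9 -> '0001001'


num_bits = floor(log2(423)) + 1 = 9
leading_zeros = num_bits - 1 = 8
binary(423) = 110100111

Elias gamma(423) = '00000000' + '110100111' = 00000000110100111 (17 bits)


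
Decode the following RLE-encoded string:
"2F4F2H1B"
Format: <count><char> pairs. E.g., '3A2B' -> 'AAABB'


Expanding each <count><char> pair:
  2F -> 'FF'
  4F -> 'FFFF'
  2H -> 'HH'
  1B -> 'B'

Decoded = FFFFFFHHB


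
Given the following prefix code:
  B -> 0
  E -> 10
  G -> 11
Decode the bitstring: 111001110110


Decoding step by step:
Bits 11 -> G
Bits 10 -> E
Bits 0 -> B
Bits 11 -> G
Bits 10 -> E
Bits 11 -> G
Bits 0 -> B


Decoded message: GEBGEGB


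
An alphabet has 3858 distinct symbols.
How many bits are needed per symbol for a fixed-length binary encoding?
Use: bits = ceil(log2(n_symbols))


log2(3858) = 11.9136
Bracket: 2^11 = 2048 < 3858 <= 2^12 = 4096
So ceil(log2(3858)) = 12

bits = ceil(log2(3858)) = ceil(11.9136) = 12 bits


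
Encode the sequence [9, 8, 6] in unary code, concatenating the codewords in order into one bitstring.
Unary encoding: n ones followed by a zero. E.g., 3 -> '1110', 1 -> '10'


Encode each number as n ones followed by a terminating 0:
  9 -> 1111111110 (10 bits)
  8 -> 111111110 (9 bits)
  6 -> 1111110 (7 bits)
Total length = 10 + 9 + 7 = 26 bits.

Unary([9, 8, 6]) = 11111111101111111101111110 (26 bits)


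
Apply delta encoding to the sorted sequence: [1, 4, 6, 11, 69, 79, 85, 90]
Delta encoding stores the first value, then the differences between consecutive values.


First value: 1
Deltas:
  4 - 1 = 3
  6 - 4 = 2
  11 - 6 = 5
  69 - 11 = 58
  79 - 69 = 10
  85 - 79 = 6
  90 - 85 = 5


Delta encoded: [1, 3, 2, 5, 58, 10, 6, 5]


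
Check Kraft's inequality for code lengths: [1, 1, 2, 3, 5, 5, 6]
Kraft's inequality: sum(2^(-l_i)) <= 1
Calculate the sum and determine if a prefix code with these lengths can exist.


Sum = 2^(-1) + 2^(-1) + 2^(-2) + 2^(-3) + 2^(-5) + 2^(-5) + 2^(-6)
    = 0.5 + 0.5 + 0.25 + 0.125 + 0.03125 + 0.03125 + 0.015625
    = 93/64 = 1.453125
Since 1.453125 > 1, Kraft's inequality is NOT satisfied.
A prefix code with these lengths CANNOT exist.

Kraft sum = 1.453125. Not satisfied.


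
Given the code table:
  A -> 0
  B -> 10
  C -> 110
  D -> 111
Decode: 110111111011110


Decoding:
110 -> C
111 -> D
111 -> D
0 -> A
111 -> D
10 -> B


Result: CDDADB


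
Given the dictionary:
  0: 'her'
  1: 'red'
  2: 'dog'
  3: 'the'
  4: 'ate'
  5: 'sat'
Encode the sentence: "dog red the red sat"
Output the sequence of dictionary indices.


Look up each word in the dictionary:
  'dog' -> 2
  'red' -> 1
  'the' -> 3
  'red' -> 1
  'sat' -> 5

Encoded: [2, 1, 3, 1, 5]


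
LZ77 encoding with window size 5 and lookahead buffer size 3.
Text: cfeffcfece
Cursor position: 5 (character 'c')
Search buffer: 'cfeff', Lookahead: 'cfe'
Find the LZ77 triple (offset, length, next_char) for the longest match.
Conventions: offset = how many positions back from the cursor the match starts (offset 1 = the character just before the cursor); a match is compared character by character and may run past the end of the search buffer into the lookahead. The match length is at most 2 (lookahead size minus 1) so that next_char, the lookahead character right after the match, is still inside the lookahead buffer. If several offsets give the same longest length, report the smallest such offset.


Try each offset into the search buffer:
  offset=1 (pos 4, char 'f'): match length 0
  offset=2 (pos 3, char 'f'): match length 0
  offset=3 (pos 2, char 'e'): match length 0
  offset=4 (pos 1, char 'f'): match length 0
  offset=5 (pos 0, char 'c'): match length 2
Longest match has length 2 at offset 5.
next_char = character at position 5 + 2 = 7 -> 'e'

Best match: offset=5, length=2 (matching 'cf' starting at position 0)
LZ77 triple: (5, 2, 'e')


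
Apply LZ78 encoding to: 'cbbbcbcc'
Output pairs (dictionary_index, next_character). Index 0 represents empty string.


LZ78 encoding steps:
Dictionary: {0: ''}
Step 1: w='' (idx 0), next='c' -> output (0, 'c'), add 'c' as idx 1
Step 2: w='' (idx 0), next='b' -> output (0, 'b'), add 'b' as idx 2
Step 3: w='b' (idx 2), next='b' -> output (2, 'b'), add 'bb' as idx 3
Step 4: w='c' (idx 1), next='b' -> output (1, 'b'), add 'cb' as idx 4
Step 5: w='c' (idx 1), next='c' -> output (1, 'c'), add 'cc' as idx 5


Encoded: [(0, 'c'), (0, 'b'), (2, 'b'), (1, 'b'), (1, 'c')]


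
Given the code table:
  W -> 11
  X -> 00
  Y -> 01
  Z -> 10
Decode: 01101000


Decoding:
01 -> Y
10 -> Z
10 -> Z
00 -> X


Result: YZZX


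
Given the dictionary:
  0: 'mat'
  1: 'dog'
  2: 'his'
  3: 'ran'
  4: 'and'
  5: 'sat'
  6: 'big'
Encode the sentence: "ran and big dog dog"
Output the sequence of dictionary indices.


Look up each word in the dictionary:
  'ran' -> 3
  'and' -> 4
  'big' -> 6
  'dog' -> 1
  'dog' -> 1

Encoded: [3, 4, 6, 1, 1]


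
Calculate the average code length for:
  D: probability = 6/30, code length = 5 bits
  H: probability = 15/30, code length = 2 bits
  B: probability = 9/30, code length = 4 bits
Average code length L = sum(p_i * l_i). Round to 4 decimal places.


Weighted contributions p_i * l_i:
  D: (6/30) * 5 = 30/30
  H: (15/30) * 2 = 30/30
  B: (9/30) * 4 = 36/30
Sum = (30 + 30 + 36)/30 = 96/30

L = 96/30 = 3.2000 bits/symbol


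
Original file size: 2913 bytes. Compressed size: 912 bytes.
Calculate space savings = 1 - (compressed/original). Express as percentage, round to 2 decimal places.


ratio = compressed/original = 912/2913 = 0.313079
savings = 1 - ratio = 1 - 0.313079 = 0.686921
as a percentage: 0.686921 * 100 = 68.69%

Space savings = 1 - 912/2913 = 68.69%


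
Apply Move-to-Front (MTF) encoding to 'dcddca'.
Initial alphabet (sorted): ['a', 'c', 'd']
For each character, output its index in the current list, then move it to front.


MTF encoding:
'd': index 2 in ['a', 'c', 'd'] -> ['d', 'a', 'c']
'c': index 2 in ['d', 'a', 'c'] -> ['c', 'd', 'a']
'd': index 1 in ['c', 'd', 'a'] -> ['d', 'c', 'a']
'd': index 0 in ['d', 'c', 'a'] -> ['d', 'c', 'a']
'c': index 1 in ['d', 'c', 'a'] -> ['c', 'd', 'a']
'a': index 2 in ['c', 'd', 'a'] -> ['a', 'c', 'd']


Output: [2, 2, 1, 0, 1, 2]


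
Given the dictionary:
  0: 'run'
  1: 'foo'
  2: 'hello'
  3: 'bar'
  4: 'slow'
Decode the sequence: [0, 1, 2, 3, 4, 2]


Look up each index in the dictionary:
  0 -> 'run'
  1 -> 'foo'
  2 -> 'hello'
  3 -> 'bar'
  4 -> 'slow'
  2 -> 'hello'

Decoded: "run foo hello bar slow hello"


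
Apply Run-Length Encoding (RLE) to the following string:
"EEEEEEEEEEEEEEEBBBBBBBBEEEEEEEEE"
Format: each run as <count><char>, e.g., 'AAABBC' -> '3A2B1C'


Scanning runs left to right:
  i=0: run of 'E' x 15 -> '15E'
  i=15: run of 'B' x 8 -> '8B'
  i=23: run of 'E' x 9 -> '9E'

RLE = 15E8B9E


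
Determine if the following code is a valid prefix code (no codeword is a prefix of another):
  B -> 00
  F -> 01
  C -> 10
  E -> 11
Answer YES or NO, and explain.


Checking each pair (does one codeword prefix another?):
  B='00' vs F='01': no prefix
  B='00' vs C='10': no prefix
  B='00' vs E='11': no prefix
  F='01' vs B='00': no prefix
  F='01' vs C='10': no prefix
  F='01' vs E='11': no prefix
  C='10' vs B='00': no prefix
  C='10' vs F='01': no prefix
  C='10' vs E='11': no prefix
  E='11' vs B='00': no prefix
  E='11' vs F='01': no prefix
  E='11' vs C='10': no prefix
No violation found over all pairs.

YES -- this is a valid prefix code. No codeword is a prefix of any other codeword.


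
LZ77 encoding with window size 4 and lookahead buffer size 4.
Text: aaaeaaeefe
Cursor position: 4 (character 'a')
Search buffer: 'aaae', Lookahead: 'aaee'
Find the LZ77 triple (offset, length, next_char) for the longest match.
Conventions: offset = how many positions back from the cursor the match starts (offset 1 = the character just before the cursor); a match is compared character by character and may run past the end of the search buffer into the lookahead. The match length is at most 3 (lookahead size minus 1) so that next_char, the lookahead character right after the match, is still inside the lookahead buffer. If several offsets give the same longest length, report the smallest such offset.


Try each offset into the search buffer:
  offset=1 (pos 3, char 'e'): match length 0
  offset=2 (pos 2, char 'a'): match length 1
  offset=3 (pos 1, char 'a'): match length 3
  offset=4 (pos 0, char 'a'): match length 2
Longest match has length 3 at offset 3.
next_char = character at position 4 + 3 = 7 -> 'e'

Best match: offset=3, length=3 (matching 'aae' starting at position 1)
LZ77 triple: (3, 3, 'e')


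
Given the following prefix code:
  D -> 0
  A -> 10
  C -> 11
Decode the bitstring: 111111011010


Decoding step by step:
Bits 11 -> C
Bits 11 -> C
Bits 11 -> C
Bits 0 -> D
Bits 11 -> C
Bits 0 -> D
Bits 10 -> A


Decoded message: CCCDCDA


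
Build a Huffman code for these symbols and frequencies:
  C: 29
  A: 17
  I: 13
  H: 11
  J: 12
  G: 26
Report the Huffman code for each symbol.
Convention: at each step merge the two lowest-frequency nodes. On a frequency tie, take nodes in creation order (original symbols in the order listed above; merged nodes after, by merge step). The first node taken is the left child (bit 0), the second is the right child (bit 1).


Huffman tree construction:
Step 1: Merge H(11) + J(12) = 23
Step 2: Merge I(13) + A(17) = 30
Step 3: Merge (H+J)(23) + G(26) = 49
Step 4: Merge C(29) + (I+A)(30) = 59
Step 5: Merge ((H+J)+G)(49) + (C+(I+A))(59) = 108
Read each symbol's code off the tree from the root (left child = 0, right child = 1).

Codes:
  C: 10 (length 2)
  A: 111 (length 3)
  I: 110 (length 3)
  H: 000 (length 3)
  J: 001 (length 3)
  G: 01 (length 2)
Average code length: 269/108 = 2.4907 bits/symbol


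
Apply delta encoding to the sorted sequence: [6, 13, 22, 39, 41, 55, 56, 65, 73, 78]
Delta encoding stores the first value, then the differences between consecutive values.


First value: 6
Deltas:
  13 - 6 = 7
  22 - 13 = 9
  39 - 22 = 17
  41 - 39 = 2
  55 - 41 = 14
  56 - 55 = 1
  65 - 56 = 9
  73 - 65 = 8
  78 - 73 = 5


Delta encoded: [6, 7, 9, 17, 2, 14, 1, 9, 8, 5]


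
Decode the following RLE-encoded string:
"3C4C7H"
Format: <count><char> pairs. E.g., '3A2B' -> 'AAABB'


Expanding each <count><char> pair:
  3C -> 'CCC'
  4C -> 'CCCC'
  7H -> 'HHHHHHH'

Decoded = CCCCCCCHHHHHHH


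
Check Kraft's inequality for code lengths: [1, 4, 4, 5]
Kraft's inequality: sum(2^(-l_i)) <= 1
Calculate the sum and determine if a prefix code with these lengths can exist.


Sum = 2^(-1) + 2^(-4) + 2^(-4) + 2^(-5)
    = 0.5 + 0.0625 + 0.0625 + 0.03125
    = 21/32 = 0.65625
Since 0.65625 <= 1, Kraft's inequality IS satisfied.
A prefix code with these lengths CAN exist.

Kraft sum = 0.65625. Satisfied.


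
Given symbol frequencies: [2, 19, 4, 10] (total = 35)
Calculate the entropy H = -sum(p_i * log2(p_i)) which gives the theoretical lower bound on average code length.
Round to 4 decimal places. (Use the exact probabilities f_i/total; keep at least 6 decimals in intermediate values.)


Per-symbol terms -p_i * log2(p_i) with p_i = f_i/35:
  p = 2/35 = 0.057143: log2(p) = -4.129283, -p*log2(p) = 0.235959
  p = 19/35 = 0.542857: log2(p) = -0.881356, -p*log2(p) = 0.478450
  p = 4/35 = 0.114286: log2(p) = -3.129283, -p*log2(p) = 0.357632
  p = 10/35 = 0.285714: log2(p) = -1.807355, -p*log2(p) = 0.516387
H = 0.235959 + 0.478450 + 0.357632 + 0.516387 = 1.588428

H = 1.5884 bits/symbol


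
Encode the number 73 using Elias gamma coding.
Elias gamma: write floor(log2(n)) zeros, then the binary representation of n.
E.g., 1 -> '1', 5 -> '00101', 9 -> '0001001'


num_bits = floor(log2(73)) + 1 = 7
leading_zeros = num_bits - 1 = 6
binary(73) = 1001001

Elias gamma(73) = '000000' + '1001001' = 0000001001001 (13 bits)


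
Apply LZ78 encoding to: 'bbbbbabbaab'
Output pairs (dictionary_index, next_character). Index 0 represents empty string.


LZ78 encoding steps:
Dictionary: {0: ''}
Step 1: w='' (idx 0), next='b' -> output (0, 'b'), add 'b' as idx 1
Step 2: w='b' (idx 1), next='b' -> output (1, 'b'), add 'bb' as idx 2
Step 3: w='bb' (idx 2), next='a' -> output (2, 'a'), add 'bba' as idx 3
Step 4: w='bba' (idx 3), next='a' -> output (3, 'a'), add 'bbaa' as idx 4
Step 5: w='b' (idx 1), end of input -> output (1, '')


Encoded: [(0, 'b'), (1, 'b'), (2, 'a'), (3, 'a'), (1, '')]


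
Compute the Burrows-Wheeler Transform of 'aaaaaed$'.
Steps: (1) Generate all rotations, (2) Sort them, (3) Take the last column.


Rotations (sorted):
  0: $aaaaaed -> last char: d
  1: aaaaaed$ -> last char: $
  2: aaaaed$a -> last char: a
  3: aaaed$aa -> last char: a
  4: aaed$aaa -> last char: a
  5: aed$aaaa -> last char: a
  6: d$aaaaae -> last char: e
  7: ed$aaaaa -> last char: a


BWT = d$aaaaea


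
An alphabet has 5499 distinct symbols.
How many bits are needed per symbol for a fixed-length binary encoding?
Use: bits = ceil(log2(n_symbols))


log2(5499) = 12.425
Bracket: 2^12 = 4096 < 5499 <= 2^13 = 8192
So ceil(log2(5499)) = 13

bits = ceil(log2(5499)) = ceil(12.425) = 13 bits


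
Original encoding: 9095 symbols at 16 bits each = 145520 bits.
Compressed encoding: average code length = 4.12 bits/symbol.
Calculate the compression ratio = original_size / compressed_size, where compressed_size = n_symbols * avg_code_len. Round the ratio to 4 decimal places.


original_size = n_symbols * orig_bits = 9095 * 16 = 145520 bits
compressed_size = n_symbols * avg_code_len = 9095 * 4.12 = 37471.4 bits
ratio = original_size / compressed_size = 145520 / 37471.4 = 3.8835

Compression ratio = 3.8835


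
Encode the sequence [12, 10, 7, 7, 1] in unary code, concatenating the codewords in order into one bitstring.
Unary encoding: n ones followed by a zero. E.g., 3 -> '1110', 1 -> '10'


Encode each number as n ones followed by a terminating 0:
  12 -> 1111111111110 (13 bits)
  10 -> 11111111110 (11 bits)
  7 -> 11111110 (8 bits)
  7 -> 11111110 (8 bits)
  1 -> 10 (2 bits)
Total length = 13 + 11 + 8 + 8 + 2 = 42 bits.

Unary([12, 10, 7, 7, 1]) = 111111111111011111111110111111101111111010 (42 bits)


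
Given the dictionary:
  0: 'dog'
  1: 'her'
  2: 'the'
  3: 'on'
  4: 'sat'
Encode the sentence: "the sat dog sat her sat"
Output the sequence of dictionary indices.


Look up each word in the dictionary:
  'the' -> 2
  'sat' -> 4
  'dog' -> 0
  'sat' -> 4
  'her' -> 1
  'sat' -> 4

Encoded: [2, 4, 0, 4, 1, 4]


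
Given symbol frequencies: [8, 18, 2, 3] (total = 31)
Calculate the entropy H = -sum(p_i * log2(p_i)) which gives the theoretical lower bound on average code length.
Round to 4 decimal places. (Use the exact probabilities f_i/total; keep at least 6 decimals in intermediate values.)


Per-symbol terms -p_i * log2(p_i) with p_i = f_i/31:
  p = 8/31 = 0.258065: log2(p) = -1.954196, -p*log2(p) = 0.504309
  p = 18/31 = 0.580645: log2(p) = -0.784271, -p*log2(p) = 0.455383
  p = 2/31 = 0.064516: log2(p) = -3.954196, -p*log2(p) = 0.255109
  p = 3/31 = 0.096774: log2(p) = -3.369234, -p*log2(p) = 0.326055
H = 0.504309 + 0.455383 + 0.255109 + 0.326055 = 1.540856

H = 1.5409 bits/symbol


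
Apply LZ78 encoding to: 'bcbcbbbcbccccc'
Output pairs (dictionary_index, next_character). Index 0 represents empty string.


LZ78 encoding steps:
Dictionary: {0: ''}
Step 1: w='' (idx 0), next='b' -> output (0, 'b'), add 'b' as idx 1
Step 2: w='' (idx 0), next='c' -> output (0, 'c'), add 'c' as idx 2
Step 3: w='b' (idx 1), next='c' -> output (1, 'c'), add 'bc' as idx 3
Step 4: w='b' (idx 1), next='b' -> output (1, 'b'), add 'bb' as idx 4
Step 5: w='bc' (idx 3), next='b' -> output (3, 'b'), add 'bcb' as idx 5
Step 6: w='c' (idx 2), next='c' -> output (2, 'c'), add 'cc' as idx 6
Step 7: w='cc' (idx 6), next='c' -> output (6, 'c'), add 'ccc' as idx 7


Encoded: [(0, 'b'), (0, 'c'), (1, 'c'), (1, 'b'), (3, 'b'), (2, 'c'), (6, 'c')]


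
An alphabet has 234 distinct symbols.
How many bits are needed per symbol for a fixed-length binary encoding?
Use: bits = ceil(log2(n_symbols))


log2(234) = 7.8704
Bracket: 2^7 = 128 < 234 <= 2^8 = 256
So ceil(log2(234)) = 8

bits = ceil(log2(234)) = ceil(7.8704) = 8 bits


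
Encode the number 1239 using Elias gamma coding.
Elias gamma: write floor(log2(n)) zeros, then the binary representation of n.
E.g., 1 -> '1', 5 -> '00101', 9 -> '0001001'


num_bits = floor(log2(1239)) + 1 = 11
leading_zeros = num_bits - 1 = 10
binary(1239) = 10011010111

Elias gamma(1239) = '0000000000' + '10011010111' = 000000000010011010111 (21 bits)


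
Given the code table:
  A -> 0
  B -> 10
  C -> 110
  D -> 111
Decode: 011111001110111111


Decoding:
0 -> A
111 -> D
110 -> C
0 -> A
111 -> D
0 -> A
111 -> D
111 -> D


Result: ADCADADD


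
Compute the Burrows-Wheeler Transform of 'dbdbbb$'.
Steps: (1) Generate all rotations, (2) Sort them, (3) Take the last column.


Rotations (sorted):
  0: $dbdbbb -> last char: b
  1: b$dbdbb -> last char: b
  2: bb$dbdb -> last char: b
  3: bbb$dbd -> last char: d
  4: bdbbb$d -> last char: d
  5: dbbb$db -> last char: b
  6: dbdbbb$ -> last char: $


BWT = bbbddb$


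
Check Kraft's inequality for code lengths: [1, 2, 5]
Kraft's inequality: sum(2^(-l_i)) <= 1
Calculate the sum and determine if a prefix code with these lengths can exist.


Sum = 2^(-1) + 2^(-2) + 2^(-5)
    = 0.5 + 0.25 + 0.03125
    = 25/32 = 0.78125
Since 0.78125 <= 1, Kraft's inequality IS satisfied.
A prefix code with these lengths CAN exist.

Kraft sum = 0.78125. Satisfied.


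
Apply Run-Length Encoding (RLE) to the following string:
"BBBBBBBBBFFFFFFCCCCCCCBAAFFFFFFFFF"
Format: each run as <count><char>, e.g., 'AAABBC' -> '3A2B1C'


Scanning runs left to right:
  i=0: run of 'B' x 9 -> '9B'
  i=9: run of 'F' x 6 -> '6F'
  i=15: run of 'C' x 7 -> '7C'
  i=22: run of 'B' x 1 -> '1B'
  i=23: run of 'A' x 2 -> '2A'
  i=25: run of 'F' x 9 -> '9F'

RLE = 9B6F7C1B2A9F


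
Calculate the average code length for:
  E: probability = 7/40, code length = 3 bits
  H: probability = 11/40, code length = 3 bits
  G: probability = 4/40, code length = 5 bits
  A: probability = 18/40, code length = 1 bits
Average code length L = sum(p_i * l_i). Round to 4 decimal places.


Weighted contributions p_i * l_i:
  E: (7/40) * 3 = 21/40
  H: (11/40) * 3 = 33/40
  G: (4/40) * 5 = 20/40
  A: (18/40) * 1 = 18/40
Sum = (21 + 33 + 20 + 18)/40 = 92/40

L = 92/40 = 2.3000 bits/symbol
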